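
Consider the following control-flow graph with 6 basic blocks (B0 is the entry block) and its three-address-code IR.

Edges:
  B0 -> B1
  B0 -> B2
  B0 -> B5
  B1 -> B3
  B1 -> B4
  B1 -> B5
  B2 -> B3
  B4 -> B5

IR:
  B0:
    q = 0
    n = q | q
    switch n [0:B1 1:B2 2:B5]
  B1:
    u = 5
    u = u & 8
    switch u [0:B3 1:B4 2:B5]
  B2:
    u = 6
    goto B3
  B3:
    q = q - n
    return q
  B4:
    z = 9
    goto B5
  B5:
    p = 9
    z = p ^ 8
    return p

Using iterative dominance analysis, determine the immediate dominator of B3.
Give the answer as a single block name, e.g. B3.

Answer: B0

Analysis:
idom tree: B1←B0 B2←B0 B3←B0 B4←B1 B5←B0
Dom at joins:
  B3: preds {B1,B2}: {B0,B1} ∩ {B0,B2} = {B0}; idom=B0
  B5: preds {B0,B1,B4}: {B0} ∩ {B0,B1} ∩ {B0,B1,B4} = {B0}; idom=B0

idom(B3) = B0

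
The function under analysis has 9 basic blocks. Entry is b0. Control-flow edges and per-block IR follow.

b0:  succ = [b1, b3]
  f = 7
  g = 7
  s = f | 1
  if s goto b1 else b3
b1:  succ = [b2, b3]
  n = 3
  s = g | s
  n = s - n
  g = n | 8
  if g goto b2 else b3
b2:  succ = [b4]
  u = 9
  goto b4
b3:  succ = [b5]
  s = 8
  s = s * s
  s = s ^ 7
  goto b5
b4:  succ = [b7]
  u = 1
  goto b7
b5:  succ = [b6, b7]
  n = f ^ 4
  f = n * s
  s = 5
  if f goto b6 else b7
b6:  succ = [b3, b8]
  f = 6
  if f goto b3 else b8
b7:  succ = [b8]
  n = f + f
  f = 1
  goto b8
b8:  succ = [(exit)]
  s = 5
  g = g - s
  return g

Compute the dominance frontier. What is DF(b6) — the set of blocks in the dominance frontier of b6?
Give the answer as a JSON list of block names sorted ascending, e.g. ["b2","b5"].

idom tree: b1←b0 b2←b1 b3←b0 b4←b2 b5←b3 b6←b5 b7←b0 b8←b0
Dom∩ at merges:
  b3: preds {b0,b1,b6}: {b0} ∩ {b0,b1} ∩ {b0,b3,b5,b6} = {b0}; idom=b0
  b7: preds {b4,b5}: {b0,b1,b2,b4} ∩ {b0,b3,b5} = {b0}; idom=b0
  b8: preds {b6,b7}: {b0,b3,b5,b6} ∩ {b0,b7} = {b0}; idom=b0

Frontier:
  join b3 pred b0: · stop@b0
  join b3 pred b1: b1 stop@b0
  join b3 pred b6: b6→b5→b3 stop@b0
  join b7 pred b4: b4→b2→b1 stop@b0
  join b7 pred b5: b5→b3 stop@b0
  join b8 pred b6: b6→b5→b3 stop@b0
  join b8 pred b7: b7 stop@b0
  DF(b0)=∅
  DF(b1)={b3,b7}
  DF(b2)={b7}
  DF(b3)={b3,b7,b8}
  DF(b4)={b7}
  DF(b5)={b3,b7,b8}
  DF(b6)={b3,b8}
  DF(b7)={b8}
  DF(b8)=∅

DF(b6) = ["b3", "b8"]

Answer: ["b3", "b8"]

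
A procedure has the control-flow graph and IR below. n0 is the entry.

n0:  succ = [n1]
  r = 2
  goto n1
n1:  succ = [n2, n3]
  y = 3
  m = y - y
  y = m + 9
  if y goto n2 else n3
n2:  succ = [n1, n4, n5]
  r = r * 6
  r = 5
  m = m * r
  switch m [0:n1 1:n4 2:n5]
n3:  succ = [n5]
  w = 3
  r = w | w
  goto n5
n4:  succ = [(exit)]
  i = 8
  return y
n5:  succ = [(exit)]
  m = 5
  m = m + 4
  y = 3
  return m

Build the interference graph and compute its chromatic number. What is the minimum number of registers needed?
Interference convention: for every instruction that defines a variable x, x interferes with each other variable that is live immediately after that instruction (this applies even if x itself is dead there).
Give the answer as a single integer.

Answer: 3

Analysis:
Per-block:
  n0: def={r} ue=∅
  n1: def={m,y} ue=∅
  n2: def={m,r} ue={m,r}
  n3: def={r,w} ue=∅
  n4: def={i} ue={y}
  n5: def={m,y} ue=∅

Liveness:
  n0 li=∅ lo={r}
  n1 li={r} lo={m,r,y}
  n2 li={m,r,y} lo={r,y}
  n3 li=∅ lo=∅
  n4 li={y} lo=∅
  n5 li=∅ lo=∅

Interference:
  i — {y}
  m — {r,y}
  r — {m,y}
  w — ∅
  y — {i,m,r}

Chromatic number:
  {m,r,y} pairwise interfere (3-clique) ⇒ χ ≥ 3
  3-colouring: R0={w,y}  R1={i,m}  R2={r}
  χ = 3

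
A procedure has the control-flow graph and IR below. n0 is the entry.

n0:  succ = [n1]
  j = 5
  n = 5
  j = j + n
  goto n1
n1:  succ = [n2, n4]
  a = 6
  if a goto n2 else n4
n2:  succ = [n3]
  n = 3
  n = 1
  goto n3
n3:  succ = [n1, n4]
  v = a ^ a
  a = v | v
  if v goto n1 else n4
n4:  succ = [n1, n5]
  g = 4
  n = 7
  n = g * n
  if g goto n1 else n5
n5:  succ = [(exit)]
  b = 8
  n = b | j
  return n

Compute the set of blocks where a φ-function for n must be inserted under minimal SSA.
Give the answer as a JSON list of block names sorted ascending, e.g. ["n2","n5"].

Answer: ["n1", "n4"]

Derivation:
idom tree: n1←n0 n2←n1 n3←n2 n4←n1 n5←n4
Join-block Dom:
  n1: preds {n0,n3,n4}: {n0} ∩ {n0,n1,n2,n3} ∩ {n0,n1,n4} = {n0}; idom=n0
  n4: preds {n1,n3}: {n0,n1} ∩ {n0,n1,n2,n3} = {n0,n1}; idom=n1

DF derivation:
  n1←n0: walk · to n0
  n1←n3: walk n3→n2→n1 to n0
  n1←n4: walk n4→n1 to n0
  n4←n1: walk · to n1
  n4←n3: walk n3→n2 to n1
  DF(n0)=∅
  DF(n1)={n1}
  DF(n2)={n1,n4}
  DF(n3)={n1,n4}
  DF(n4)={n1}
  DF(n5)=∅

φ for n: defs {n0,n2,n4,n5}
  DF⁺ = {n1,n4}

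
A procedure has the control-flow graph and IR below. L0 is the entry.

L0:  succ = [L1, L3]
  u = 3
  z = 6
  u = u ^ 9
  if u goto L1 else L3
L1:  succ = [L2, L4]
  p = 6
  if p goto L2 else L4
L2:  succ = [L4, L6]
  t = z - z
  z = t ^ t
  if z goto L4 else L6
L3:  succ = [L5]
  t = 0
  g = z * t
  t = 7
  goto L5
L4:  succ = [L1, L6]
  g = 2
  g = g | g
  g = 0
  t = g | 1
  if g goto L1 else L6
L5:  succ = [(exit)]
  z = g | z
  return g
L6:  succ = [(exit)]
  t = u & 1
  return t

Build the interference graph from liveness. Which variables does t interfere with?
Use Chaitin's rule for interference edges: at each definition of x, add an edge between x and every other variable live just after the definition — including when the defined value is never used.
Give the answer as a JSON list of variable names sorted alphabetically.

Per-block:
  L0: {u,z} / ∅
  L1: {p} / ∅
  L2: {t,z} / {z}
  L3: {g,t} / {z}
  L4: {g,t} / ∅
  L5: {z} / {g,z}
  L6: {t} / {u}

Live sets:
  L0: in=∅ out={u,z}
  L1: in={u,z} out={u,z}
  L2: in={u,z} out={u,z}
  L3: in={z} out={g,z}
  L4: in={u,z} out={u,z}
  L5: in={g,z} out=∅
  L6: in={u} out=∅

Interfere edges:
  g: {t,u,z}
  p: {u,z}
  t: {g,u,z}
  u: {g,p,t,z}
  z: {g,p,t,u}

N(t) = ["g", "u", "z"]

Answer: ["g", "u", "z"]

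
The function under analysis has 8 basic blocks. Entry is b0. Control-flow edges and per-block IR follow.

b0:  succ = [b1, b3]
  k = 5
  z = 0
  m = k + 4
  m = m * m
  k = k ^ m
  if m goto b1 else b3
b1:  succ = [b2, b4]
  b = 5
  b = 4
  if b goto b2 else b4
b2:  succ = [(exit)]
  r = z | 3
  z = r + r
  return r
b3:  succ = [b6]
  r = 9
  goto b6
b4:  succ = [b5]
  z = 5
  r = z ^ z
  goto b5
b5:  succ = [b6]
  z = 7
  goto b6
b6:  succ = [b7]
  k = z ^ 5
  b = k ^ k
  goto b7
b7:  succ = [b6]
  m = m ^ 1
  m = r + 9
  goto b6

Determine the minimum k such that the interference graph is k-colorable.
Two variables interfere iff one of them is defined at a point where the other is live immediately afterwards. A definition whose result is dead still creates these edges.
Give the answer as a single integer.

Answer: 4

Analysis:
Block summaries:
  b0 def {k,m,z} use ∅
  b1 def {b} use ∅
  b2 def {r,z} use {z}
  b3 def {r} use ∅
  b4 def {r,z} use ∅
  b5 def {z} use ∅
  b6 def {b,k} use {z}
  b7 def {m} use {m,r}

Backward fixpoint:
  live b0: ∅→{m,z}
  live b1: {m,z}→{m,z}
  live b2: {z}→∅
  live b3: {m,z}→{m,r,z}
  live b4: {m}→{m,r}
  live b5: {m,r}→{m,r,z}
  live b6: {m,r,z}→{m,r,z}
  live b7: {m,r,z}→{m,r,z}

Interference:
  b: {m,r,z}
  k: {m,r,z}
  m: {b,k,r,z}
  r: {b,k,m,z}
  z: {b,k,m,r}

Colouring:
  clique {b,m,r,z} ⇒ need ≥ 4
  assign b→R3 k→R3 m→R0 r→R1 z→R2 — no edge inside a register ⇒ χ ≤ 4
  χ = 4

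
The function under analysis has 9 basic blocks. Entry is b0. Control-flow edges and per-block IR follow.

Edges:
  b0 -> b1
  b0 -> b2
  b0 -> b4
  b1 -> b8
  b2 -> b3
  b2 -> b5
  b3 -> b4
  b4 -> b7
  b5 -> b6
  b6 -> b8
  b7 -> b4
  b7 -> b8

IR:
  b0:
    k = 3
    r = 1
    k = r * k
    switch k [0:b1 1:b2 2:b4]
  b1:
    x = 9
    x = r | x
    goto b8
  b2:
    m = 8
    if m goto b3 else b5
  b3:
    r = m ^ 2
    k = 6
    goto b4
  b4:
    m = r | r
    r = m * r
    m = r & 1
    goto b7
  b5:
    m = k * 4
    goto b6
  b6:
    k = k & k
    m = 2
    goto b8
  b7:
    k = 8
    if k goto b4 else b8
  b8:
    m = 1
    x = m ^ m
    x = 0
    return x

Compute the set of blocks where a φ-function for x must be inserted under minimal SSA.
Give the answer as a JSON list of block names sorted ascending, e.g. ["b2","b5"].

Answer: ["b8"]

Analysis:
idom tree: b1←b0 b2←b0 b3←b2 b4←b0 b5←b2 b6←b5 b7←b4 b8←b0
Dom at joins:
  b4: preds {b0,b3,b7}: {b0} ∩ {b0,b2,b3} ∩ {b0,b4,b7} = {b0}; idom=b0
  b8: preds {b1,b6,b7}: {b0,b1} ∩ {b0,b2,b5,b6} ∩ {b0,b4,b7} = {b0}; idom=b0

DF walk-up:
  join b4 pred b0: · stop@b0
  join b4 pred b3: b3→b2 stop@b0
  join b4 pred b7: b7→b4 stop@b0
  join b8 pred b1: b1 stop@b0
  join b8 pred b6: b6→b5→b2 stop@b0
  join b8 pred b7: b7→b4 stop@b0
  DF(b0)=∅
  DF(b1)={b8}
  DF(b2)={b4,b8}
  DF(b3)={b4}
  DF(b4)={b4,b8}
  DF(b5)={b8}
  DF(b6)={b8}
  DF(b7)={b4,b8}
  DF(b8)=∅

φ for x: defs {b1,b8}
  DF⁺ = {b8}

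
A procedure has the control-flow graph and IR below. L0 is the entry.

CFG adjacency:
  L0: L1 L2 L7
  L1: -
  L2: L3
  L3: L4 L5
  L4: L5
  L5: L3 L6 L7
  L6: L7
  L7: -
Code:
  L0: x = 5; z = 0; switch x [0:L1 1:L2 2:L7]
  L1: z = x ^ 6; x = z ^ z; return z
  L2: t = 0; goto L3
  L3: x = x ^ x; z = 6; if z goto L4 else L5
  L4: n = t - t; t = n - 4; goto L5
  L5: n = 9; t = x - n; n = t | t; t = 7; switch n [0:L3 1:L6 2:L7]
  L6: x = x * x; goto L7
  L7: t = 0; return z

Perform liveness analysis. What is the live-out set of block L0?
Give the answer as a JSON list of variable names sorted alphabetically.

def/use:
  L0: {x,z} / ∅
  L1: {x,z} / {x}
  L2: {t} / ∅
  L3: {x,z} / {x}
  L4: {n,t} / {t}
  L5: {n,t} / {x}
  L6: {x} / {x}
  L7: {t} / {z}

Backward fixpoint:
  L0 li=∅ lo={x,z}
  L1 li={x} lo=∅
  L2 li={x} lo={t,x}
  L3 li={t,x} lo={t,x,z}
  L4 li={t,x,z} lo={x,z}
  L5 li={x,z} lo={t,x,z}
  L6 li={x,z} lo={z}
  L7 li={z} lo=∅

live-out(L0) = ["x", "z"]

Answer: ["x", "z"]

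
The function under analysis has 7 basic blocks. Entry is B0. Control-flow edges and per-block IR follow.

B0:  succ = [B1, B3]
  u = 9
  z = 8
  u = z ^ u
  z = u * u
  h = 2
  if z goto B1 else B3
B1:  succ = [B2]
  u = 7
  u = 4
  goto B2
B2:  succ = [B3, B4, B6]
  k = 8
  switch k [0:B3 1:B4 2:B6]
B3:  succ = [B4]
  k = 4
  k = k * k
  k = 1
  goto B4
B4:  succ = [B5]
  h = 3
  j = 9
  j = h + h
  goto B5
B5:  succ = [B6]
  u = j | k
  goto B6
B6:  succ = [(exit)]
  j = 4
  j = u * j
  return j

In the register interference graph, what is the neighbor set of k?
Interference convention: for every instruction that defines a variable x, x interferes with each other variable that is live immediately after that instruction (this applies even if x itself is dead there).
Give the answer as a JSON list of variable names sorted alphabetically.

Answer: ["h", "j", "u"]

Analysis:
Per-block:
  B0 def {h,u,z} use ∅
  B1 def {u} use ∅
  B2 def {k} use ∅
  B3 def {k} use ∅
  B4 def {h,j} use ∅
  B5 def {u} use {j,k}
  B6 def {j} use {u}

Live sets:
  B0: in=∅ out=∅
  B1: in=∅ out={u}
  B2: in={u} out={k,u}
  B3: in=∅ out={k}
  B4: in={k} out={j,k}
  B5: in={j,k} out={u}
  B6: in={u} out=∅

Interfere edges:
  h: {j,k,z}
  j: {h,k,u}
  k: {h,j,u}
  u: {j,k,z}
  z: {h,u}

N(k) = ["h", "j", "u"]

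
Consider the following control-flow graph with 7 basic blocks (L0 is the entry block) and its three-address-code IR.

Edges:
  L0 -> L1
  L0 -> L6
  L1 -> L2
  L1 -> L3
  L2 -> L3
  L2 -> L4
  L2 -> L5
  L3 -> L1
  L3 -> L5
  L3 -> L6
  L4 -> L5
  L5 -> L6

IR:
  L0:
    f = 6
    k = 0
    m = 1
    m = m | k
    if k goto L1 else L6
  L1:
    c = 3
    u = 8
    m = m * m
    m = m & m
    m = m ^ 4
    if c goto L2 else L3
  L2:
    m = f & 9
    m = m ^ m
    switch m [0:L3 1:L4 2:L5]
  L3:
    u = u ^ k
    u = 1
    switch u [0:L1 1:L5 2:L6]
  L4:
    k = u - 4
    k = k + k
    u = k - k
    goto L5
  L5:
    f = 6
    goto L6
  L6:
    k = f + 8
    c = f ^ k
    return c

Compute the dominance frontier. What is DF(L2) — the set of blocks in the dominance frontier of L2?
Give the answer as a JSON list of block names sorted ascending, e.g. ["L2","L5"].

Answer: ["L3", "L5"]

Working:
idom tree: L1←L0 L2←L1 L3←L1 L4←L2 L5←L1 L6←L0
Join-block Dom:
  L1: preds {L0,L3}: {L0} ∩ {L0,L1,L3} = {L0}; idom=L0
  L3: preds {L1,L2}: {L0,L1} ∩ {L0,L1,L2} = {L0,L1}; idom=L1
  L5: preds {L2,L3,L4}: {L0,L1,L2} ∩ {L0,L1,L3} ∩ {L0,L1,L2,L4} = {L0,L1}; idom=L1
  L6: preds {L0,L3,L5}: {L0} ∩ {L0,L1,L3} ∩ {L0,L1,L5} = {L0}; idom=L0

Frontier:
  L1←L0: walk · to L0
  L1←L3: walk L3→L1 to L0
  L3←L1: walk · to L1
  L3←L2: walk L2 to L1
  L5←L2: walk L2 to L1
  L5←L3: walk L3 to L1
  L5←L4: walk L4→L2 to L1
  L6←L0: walk · to L0
  L6←L3: walk L3→L1 to L0
  L6←L5: walk L5→L1 to L0
  L0 → ∅
  L1 → {L1,L6}
  L2 → {L3,L5}
  L3 → {L1,L5,L6}
  L4 → {L5}
  L5 → {L6}
  L6 → ∅

DF(L2) = ["L3", "L5"]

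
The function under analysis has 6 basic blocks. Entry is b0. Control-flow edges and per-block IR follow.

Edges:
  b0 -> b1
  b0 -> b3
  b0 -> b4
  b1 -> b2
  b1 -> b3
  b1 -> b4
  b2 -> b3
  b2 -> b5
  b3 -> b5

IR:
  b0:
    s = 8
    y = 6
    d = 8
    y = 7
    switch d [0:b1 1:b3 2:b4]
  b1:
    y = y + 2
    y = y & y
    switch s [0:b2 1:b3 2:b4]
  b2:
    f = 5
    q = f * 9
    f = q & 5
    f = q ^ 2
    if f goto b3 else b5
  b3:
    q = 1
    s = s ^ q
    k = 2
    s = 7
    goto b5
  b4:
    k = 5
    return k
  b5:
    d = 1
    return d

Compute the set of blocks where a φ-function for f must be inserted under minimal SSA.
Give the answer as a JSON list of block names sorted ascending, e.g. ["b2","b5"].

Answer: ["b3", "b5"]

Derivation:
idom tree: b1←b0 b2←b1 b3←b0 b4←b0 b5←b0
Dom at joins:
  b3: preds {b0,b1,b2}: {b0} ∩ {b0,b1} ∩ {b0,b1,b2} = {b0}; idom=b0
  b4: preds {b0,b1}: {b0} ∩ {b0,b1} = {b0}; idom=b0
  b5: preds {b2,b3}: {b0,b1,b2} ∩ {b0,b3} = {b0}; idom=b0

DF derivation:
  join b3 pred b0: · stop@b0
  join b3 pred b1: b1 stop@b0
  join b3 pred b2: b2→b1 stop@b0
  join b4 pred b0: · stop@b0
  join b4 pred b1: b1 stop@b0
  join b5 pred b2: b2→b1 stop@b0
  join b5 pred b3: b3 stop@b0
  b0 → ∅
  b1 → {b3,b4,b5}
  b2 → {b3,b5}
  b3 → {b5}
  b4 → ∅
  b5 → ∅

φ for f: defs {b2}
  DF⁺ = {b3,b5}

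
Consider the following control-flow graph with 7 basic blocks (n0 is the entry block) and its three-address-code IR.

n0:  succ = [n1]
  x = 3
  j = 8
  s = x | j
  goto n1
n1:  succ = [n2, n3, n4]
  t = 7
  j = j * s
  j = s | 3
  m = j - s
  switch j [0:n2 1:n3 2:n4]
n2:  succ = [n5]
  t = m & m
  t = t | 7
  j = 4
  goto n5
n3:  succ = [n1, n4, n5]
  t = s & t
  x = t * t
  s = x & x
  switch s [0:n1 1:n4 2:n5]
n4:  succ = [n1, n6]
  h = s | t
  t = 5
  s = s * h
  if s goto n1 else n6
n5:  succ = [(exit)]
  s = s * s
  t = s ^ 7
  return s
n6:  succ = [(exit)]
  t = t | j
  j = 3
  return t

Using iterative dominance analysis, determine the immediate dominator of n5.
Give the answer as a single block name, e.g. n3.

Answer: n1

Analysis:
idom tree: n1←n0 n2←n1 n3←n1 n4←n1 n5←n1 n6←n4
Join-block Dom:
  n1: preds {n0,n3,n4}: {n0} ∩ {n0,n1,n3} ∩ {n0,n1,n4} = {n0}; idom=n0
  n4: preds {n1,n3}: {n0,n1} ∩ {n0,n1,n3} = {n0,n1}; idom=n1
  n5: preds {n2,n3}: {n0,n1,n2} ∩ {n0,n1,n3} = {n0,n1}; idom=n1

idom(n5) = n1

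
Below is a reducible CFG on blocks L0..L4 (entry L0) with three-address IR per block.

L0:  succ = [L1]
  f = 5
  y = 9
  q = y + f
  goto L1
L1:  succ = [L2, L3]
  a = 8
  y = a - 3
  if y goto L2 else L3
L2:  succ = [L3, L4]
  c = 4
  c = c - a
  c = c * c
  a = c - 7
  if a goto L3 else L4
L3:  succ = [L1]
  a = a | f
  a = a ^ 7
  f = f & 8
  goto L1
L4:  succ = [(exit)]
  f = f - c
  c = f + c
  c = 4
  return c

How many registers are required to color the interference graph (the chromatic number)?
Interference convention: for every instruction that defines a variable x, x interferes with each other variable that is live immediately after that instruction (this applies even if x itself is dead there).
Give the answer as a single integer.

def/use:
  L0: def={f,q,y} ue=∅
  L1: def={a,y} ue=∅
  L2: def={a,c} ue={a}
  L3: def={a,f} ue={a,f}
  L4: def={c,f} ue={c,f}

Liveness:
  live L0: ∅→{f}
  live L1: {f}→{a,f}
  live L2: {a,f}→{a,c,f}
  live L3: {a,f}→{f}
  live L4: {c,f}→∅

Conflict graph:
  a — {c,f,y}
  c — {a,f}
  f — {a,c,q,y}
  q — {f}
  y — {a,f}

Chromatic number:
  lower bound: {a,c,f} mutually conflict ⇒ χ ≥ 3
  assign a→R1 c→R2 f→R0 q→R1 y→R2 — no edge inside a register ⇒ χ ≤ 3
  χ = 3

Answer: 3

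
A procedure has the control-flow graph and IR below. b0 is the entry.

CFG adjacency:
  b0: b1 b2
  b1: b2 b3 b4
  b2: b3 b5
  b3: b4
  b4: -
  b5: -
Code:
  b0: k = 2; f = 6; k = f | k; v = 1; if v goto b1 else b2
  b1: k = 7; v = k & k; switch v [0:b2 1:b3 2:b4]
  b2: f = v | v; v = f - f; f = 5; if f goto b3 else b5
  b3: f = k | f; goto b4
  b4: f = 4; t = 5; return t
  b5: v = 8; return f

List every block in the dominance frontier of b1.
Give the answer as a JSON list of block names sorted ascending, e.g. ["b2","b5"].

Answer: ["b2", "b3", "b4"]

Derivation:
idom tree: b1←b0 b2←b0 b3←b0 b4←b0 b5←b2
Dom at joins:
  b2: preds {b0,b1}: {b0} ∩ {b0,b1} = {b0}; idom=b0
  b3: preds {b1,b2}: {b0,b1} ∩ {b0,b2} = {b0}; idom=b0
  b4: preds {b1,b3}: {b0,b1} ∩ {b0,b3} = {b0}; idom=b0

Frontier:
  b2←b0: walk · to b0
  b2←b1: walk b1 to b0
  b3←b1: walk b1 to b0
  b3←b2: walk b2 to b0
  b4←b1: walk b1 to b0
  b4←b3: walk b3 to b0
  DF(b0)=∅
  DF(b1)={b2,b3,b4}
  DF(b2)={b3}
  DF(b3)={b4}
  DF(b4)=∅
  DF(b5)=∅

DF(b1) = ["b2", "b3", "b4"]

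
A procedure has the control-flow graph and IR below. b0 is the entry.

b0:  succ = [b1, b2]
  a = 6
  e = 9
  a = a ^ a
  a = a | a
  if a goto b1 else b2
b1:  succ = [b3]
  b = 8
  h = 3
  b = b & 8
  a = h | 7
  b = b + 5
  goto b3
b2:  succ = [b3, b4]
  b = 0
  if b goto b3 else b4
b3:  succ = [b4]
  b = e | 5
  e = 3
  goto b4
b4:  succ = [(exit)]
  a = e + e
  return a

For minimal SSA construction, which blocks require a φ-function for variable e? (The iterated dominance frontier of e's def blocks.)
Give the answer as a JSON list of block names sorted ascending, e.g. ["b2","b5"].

idom tree: b1←b0 b2←b0 b3←b0 b4←b0
Dom∩ at merges:
  b3: preds {b1,b2}: {b0,b1} ∩ {b0,b2} = {b0}; idom=b0
  b4: preds {b2,b3}: {b0,b2} ∩ {b0,b3} = {b0}; idom=b0

Frontier:
  b3←b1: walk b1 to b0
  b3←b2: walk b2 to b0
  b4←b2: walk b2 to b0
  b4←b3: walk b3 to b0
  DF(b0)=∅
  DF(b1)={b3}
  DF(b2)={b3,b4}
  DF(b3)={b4}
  DF(b4)=∅

φ for e: defs {b0,b3}
  DF⁺ = {b4}

Answer: ["b4"]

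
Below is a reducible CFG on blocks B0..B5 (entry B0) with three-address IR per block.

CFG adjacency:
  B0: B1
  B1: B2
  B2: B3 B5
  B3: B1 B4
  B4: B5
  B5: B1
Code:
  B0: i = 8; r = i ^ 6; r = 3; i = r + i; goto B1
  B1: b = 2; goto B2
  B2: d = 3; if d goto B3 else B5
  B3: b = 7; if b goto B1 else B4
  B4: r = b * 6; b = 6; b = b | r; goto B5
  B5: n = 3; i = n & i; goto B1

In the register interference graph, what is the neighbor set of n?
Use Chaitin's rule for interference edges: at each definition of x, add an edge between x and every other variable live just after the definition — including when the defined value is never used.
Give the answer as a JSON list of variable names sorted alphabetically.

Per-block:
  B0: {i,r} / ∅
  B1: {b} / ∅
  B2: {d} / ∅
  B3: {b} / ∅
  B4: {b,r} / {b}
  B5: {i,n} / {i}

Live sets:
  B0: in=∅ out={i}
  B1: in={i} out={i}
  B2: in={i} out={i}
  B3: in={i} out={b,i}
  B4: in={b,i} out={i}
  B5: in={i} out={i}

Interfere edges:
  b — {i,r}
  d — {i}
  i — {b,d,n,r}
  n — {i}
  r — {b,i}

N(n) = ["i"]

Answer: ["i"]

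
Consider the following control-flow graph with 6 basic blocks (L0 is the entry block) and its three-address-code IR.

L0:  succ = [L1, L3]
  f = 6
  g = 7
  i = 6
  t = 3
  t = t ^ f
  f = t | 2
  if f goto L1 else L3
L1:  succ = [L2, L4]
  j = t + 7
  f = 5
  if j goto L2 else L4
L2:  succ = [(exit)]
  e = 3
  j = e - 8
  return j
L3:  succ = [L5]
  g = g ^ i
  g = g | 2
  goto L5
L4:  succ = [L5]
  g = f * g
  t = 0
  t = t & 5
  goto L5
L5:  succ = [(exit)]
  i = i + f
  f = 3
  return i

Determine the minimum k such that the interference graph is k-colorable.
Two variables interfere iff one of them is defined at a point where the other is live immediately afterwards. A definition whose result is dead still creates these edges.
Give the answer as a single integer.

Per-block:
  L0 def {f,g,i,t} use ∅
  L1 def {f,j} use {t}
  L2 def {e,j} use ∅
  L3 def {g} use {g,i}
  L4 def {g,t} use {f,g}
  L5 def {f,i} use {f,i}

Live sets:
  L0 li=∅ lo={f,g,i,t}
  L1 li={g,i,t} lo={f,g,i}
  L2 li=∅ lo=∅
  L3 li={f,g,i} lo={f,i}
  L4 li={f,g,i} lo={f,i}
  L5 li={f,i} lo=∅

Interfere edges:
  e↔∅
  f↔{g,i,j,t}
  g↔{f,i,j,t}
  i↔{f,g,j,t}
  j↔{f,g,i}
  t↔{f,g,i}

Registers:
  lower bound: {f,g,i,j} mutually conflict ⇒ χ ≥ 4
  assign e→R0 f→R0 g→R1 i→R2 j→R3 t→R3 — no edge inside a register ⇒ χ ≤ 4
  χ = 4

Answer: 4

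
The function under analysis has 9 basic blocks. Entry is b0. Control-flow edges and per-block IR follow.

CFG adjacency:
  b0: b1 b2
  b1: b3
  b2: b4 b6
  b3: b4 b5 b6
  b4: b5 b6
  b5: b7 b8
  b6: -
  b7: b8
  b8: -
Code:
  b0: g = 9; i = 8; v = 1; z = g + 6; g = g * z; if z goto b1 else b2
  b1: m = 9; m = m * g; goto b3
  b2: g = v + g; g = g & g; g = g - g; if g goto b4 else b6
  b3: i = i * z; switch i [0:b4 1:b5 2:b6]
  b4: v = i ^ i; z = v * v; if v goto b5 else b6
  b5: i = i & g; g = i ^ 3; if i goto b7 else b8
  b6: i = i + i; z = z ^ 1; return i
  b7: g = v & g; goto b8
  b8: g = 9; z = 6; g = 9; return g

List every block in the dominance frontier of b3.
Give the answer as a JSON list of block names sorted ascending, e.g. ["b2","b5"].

Answer: ["b4", "b5", "b6"]

Derivation:
idom tree: b1←b0 b2←b0 b3←b1 b4←b0 b5←b0 b6←b0 b7←b5 b8←b5
Dom at joins:
  b4: preds {b2,b3}: {b0,b2} ∩ {b0,b1,b3} = {b0}; idom=b0
  b5: preds {b3,b4}: {b0,b1,b3} ∩ {b0,b4} = {b0}; idom=b0
  b6: preds {b2,b3,b4}: {b0,b2} ∩ {b0,b1,b3} ∩ {b0,b4} = {b0}; idom=b0
  b8: preds {b5,b7}: {b0,b5} ∩ {b0,b5,b7} = {b0,b5}; idom=b5

DF derivation:
  join b4 pred b2: b2 stop@b0
  join b4 pred b3: b3→b1 stop@b0
  join b5 pred b3: b3→b1 stop@b0
  join b5 pred b4: b4 stop@b0
  join b6 pred b2: b2 stop@b0
  join b6 pred b3: b3→b1 stop@b0
  join b6 pred b4: b4 stop@b0
  join b8 pred b5: · stop@b5
  join b8 pred b7: b7 stop@b5
  DF(b0)=∅
  DF(b1)={b4,b5,b6}
  DF(b2)={b4,b6}
  DF(b3)={b4,b5,b6}
  DF(b4)={b5,b6}
  DF(b5)=∅
  DF(b6)=∅
  DF(b7)={b8}
  DF(b8)=∅

DF(b3) = ["b4", "b5", "b6"]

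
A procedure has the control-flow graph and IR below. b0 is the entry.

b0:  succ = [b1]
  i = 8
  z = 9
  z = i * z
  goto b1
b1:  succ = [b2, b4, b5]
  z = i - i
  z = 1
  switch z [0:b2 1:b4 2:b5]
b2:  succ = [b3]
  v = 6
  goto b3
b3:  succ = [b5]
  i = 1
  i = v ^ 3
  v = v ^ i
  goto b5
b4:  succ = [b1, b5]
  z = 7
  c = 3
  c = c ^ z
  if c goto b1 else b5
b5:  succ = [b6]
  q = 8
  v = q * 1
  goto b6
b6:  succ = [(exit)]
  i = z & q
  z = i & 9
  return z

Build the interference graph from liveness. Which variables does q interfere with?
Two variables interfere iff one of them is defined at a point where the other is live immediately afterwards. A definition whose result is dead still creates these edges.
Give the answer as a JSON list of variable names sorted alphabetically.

Block summaries:
  b0 def {i,z} use ∅
  b1 def {z} use {i}
  b2 def {v} use ∅
  b3 def {i,v} use {v}
  b4 def {c,z} use ∅
  b5 def {q,v} use ∅
  b6 def {i,z} use {q,z}

Backward fixpoint:
  live b0: ∅→{i}
  live b1: {i}→{i,z}
  live b2: {z}→{v,z}
  live b3: {v,z}→{z}
  live b4: {i}→{i,z}
  live b5: {z}→{q,z}
  live b6: {q,z}→∅

Conflict graph:
  c — {i,z}
  i — {c,v,z}
  q — {v,z}
  v — {i,q,z}
  z — {c,i,q,v}

N(q) = ["v", "z"]

Answer: ["v", "z"]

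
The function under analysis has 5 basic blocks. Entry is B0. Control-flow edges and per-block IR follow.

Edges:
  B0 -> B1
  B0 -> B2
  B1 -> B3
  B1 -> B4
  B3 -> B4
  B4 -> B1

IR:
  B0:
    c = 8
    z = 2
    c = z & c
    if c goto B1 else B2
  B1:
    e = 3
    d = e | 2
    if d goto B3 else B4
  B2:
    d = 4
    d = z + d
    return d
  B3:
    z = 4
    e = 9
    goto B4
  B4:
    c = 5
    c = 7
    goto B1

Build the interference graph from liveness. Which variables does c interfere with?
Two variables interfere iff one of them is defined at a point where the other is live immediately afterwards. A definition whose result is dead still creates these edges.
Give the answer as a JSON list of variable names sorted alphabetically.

def/use:
  B0 def {c,z} use ∅
  B1 def {d,e} use ∅
  B2 def {d} use {z}
  B3 def {e,z} use ∅
  B4 def {c} use ∅

Backward fixpoint:
  B0 li=∅ lo={z}
  B1 li=∅ lo=∅
  B2 li={z} lo=∅
  B3 li=∅ lo=∅
  B4 li=∅ lo=∅

Conflict graph:
  c: {z}
  d: {z}
  e: ∅
  z: {c,d}

N(c) = ["z"]

Answer: ["z"]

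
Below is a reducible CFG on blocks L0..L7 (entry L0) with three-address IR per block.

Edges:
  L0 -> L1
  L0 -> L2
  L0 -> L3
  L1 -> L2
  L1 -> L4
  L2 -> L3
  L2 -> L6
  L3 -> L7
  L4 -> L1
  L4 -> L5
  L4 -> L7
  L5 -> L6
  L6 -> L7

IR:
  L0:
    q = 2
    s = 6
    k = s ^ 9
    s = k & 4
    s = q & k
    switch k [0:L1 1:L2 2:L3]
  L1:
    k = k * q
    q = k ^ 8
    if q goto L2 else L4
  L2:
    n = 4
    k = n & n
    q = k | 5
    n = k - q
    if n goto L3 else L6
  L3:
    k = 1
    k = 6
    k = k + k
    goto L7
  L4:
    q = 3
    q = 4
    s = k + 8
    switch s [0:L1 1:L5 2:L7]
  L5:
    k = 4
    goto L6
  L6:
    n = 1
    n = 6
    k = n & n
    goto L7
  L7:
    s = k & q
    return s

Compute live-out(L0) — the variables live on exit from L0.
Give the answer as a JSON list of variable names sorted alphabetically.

Per-block:
  L0: {k,q,s} / ∅
  L1: {k,q} / {k,q}
  L2: {k,n,q} / ∅
  L3: {k} / ∅
  L4: {q,s} / {k}
  L5: {k} / ∅
  L6: {k,n} / ∅
  L7: {s} / {k,q}

Liveness:
  live L0: ∅→{k,q}
  live L1: {k,q}→{k}
  live L2: ∅→{q}
  live L3: {q}→{k,q}
  live L4: {k}→{k,q}
  live L5: {q}→{q}
  live L6: {q}→{k,q}
  live L7: {k,q}→∅

live-out(L0) = ["k", "q"]

Answer: ["k", "q"]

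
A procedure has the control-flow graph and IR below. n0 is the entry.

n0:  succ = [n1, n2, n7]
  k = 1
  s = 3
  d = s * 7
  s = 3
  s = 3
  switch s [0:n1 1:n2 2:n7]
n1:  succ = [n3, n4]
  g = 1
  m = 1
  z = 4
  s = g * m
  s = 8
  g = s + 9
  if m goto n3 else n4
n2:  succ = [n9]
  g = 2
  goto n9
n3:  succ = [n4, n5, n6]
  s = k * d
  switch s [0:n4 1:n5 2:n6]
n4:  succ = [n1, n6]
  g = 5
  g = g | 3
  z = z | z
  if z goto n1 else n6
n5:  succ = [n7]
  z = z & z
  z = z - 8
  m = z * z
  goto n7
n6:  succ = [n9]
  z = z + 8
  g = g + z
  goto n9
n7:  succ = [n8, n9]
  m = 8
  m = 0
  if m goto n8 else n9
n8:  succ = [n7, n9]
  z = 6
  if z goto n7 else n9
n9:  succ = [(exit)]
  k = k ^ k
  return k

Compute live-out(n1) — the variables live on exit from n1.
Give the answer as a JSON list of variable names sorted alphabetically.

Answer: ["d", "g", "k", "z"]

Analysis:
def/use:
  n0: {d,k,s} / ∅
  n1: {g,m,s,z} / ∅
  n2: {g} / ∅
  n3: {s} / {d,k}
  n4: {g,z} / {z}
  n5: {m,z} / {z}
  n6: {g,z} / {g,z}
  n7: {m} / ∅
  n8: {z} / ∅
  n9: {k} / {k}

Liveness:
  n0 li=∅ lo={d,k}
  n1 li={d,k} lo={d,g,k,z}
  n2 li={k} lo={k}
  n3 li={d,g,k,z} lo={d,g,k,z}
  n4 li={d,k,z} lo={d,g,k,z}
  n5 li={k,z} lo={k}
  n6 li={g,k,z} lo={k}
  n7 li={k} lo={k}
  n8 li={k} lo={k}
  n9 li={k} lo=∅

live-out(n1) = ["d", "g", "k", "z"]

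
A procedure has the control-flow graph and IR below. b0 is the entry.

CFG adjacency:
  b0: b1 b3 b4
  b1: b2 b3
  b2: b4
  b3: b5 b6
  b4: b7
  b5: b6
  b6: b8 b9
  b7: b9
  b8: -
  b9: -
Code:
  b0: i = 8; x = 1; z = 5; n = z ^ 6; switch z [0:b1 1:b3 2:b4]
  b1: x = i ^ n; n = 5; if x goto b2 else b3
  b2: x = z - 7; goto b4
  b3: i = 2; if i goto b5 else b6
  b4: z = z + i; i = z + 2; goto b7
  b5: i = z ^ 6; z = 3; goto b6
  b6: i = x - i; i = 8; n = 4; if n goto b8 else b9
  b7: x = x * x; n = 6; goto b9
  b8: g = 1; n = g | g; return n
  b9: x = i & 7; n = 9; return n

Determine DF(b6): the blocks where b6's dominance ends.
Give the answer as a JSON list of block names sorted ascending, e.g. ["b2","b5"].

Answer: ["b9"]

Working:
idom tree: b1←b0 b2←b1 b3←b0 b4←b0 b5←b3 b6←b3 b7←b4 b8←b6 b9←b0
Dom∩ at merges:
  b3: preds {b0,b1}: {b0} ∩ {b0,b1} = {b0}; idom=b0
  b4: preds {b0,b2}: {b0} ∩ {b0,b1,b2} = {b0}; idom=b0
  b6: preds {b3,b5}: {b0,b3} ∩ {b0,b3,b5} = {b0,b3}; idom=b3
  b9: preds {b6,b7}: {b0,b3,b6} ∩ {b0,b4,b7} = {b0}; idom=b0

DF derivation:
  join b3 pred b0: · stop@b0
  join b3 pred b1: b1 stop@b0
  join b4 pred b0: · stop@b0
  join b4 pred b2: b2→b1 stop@b0
  join b6 pred b3: · stop@b3
  join b6 pred b5: b5 stop@b3
  join b9 pred b6: b6→b3 stop@b0
  join b9 pred b7: b7→b4 stop@b0
  b0 → ∅
  b1 → {b3,b4}
  b2 → {b4}
  b3 → {b9}
  b4 → {b9}
  b5 → {b6}
  b6 → {b9}
  b7 → {b9}
  b8 → ∅
  b9 → ∅

DF(b6) = ["b9"]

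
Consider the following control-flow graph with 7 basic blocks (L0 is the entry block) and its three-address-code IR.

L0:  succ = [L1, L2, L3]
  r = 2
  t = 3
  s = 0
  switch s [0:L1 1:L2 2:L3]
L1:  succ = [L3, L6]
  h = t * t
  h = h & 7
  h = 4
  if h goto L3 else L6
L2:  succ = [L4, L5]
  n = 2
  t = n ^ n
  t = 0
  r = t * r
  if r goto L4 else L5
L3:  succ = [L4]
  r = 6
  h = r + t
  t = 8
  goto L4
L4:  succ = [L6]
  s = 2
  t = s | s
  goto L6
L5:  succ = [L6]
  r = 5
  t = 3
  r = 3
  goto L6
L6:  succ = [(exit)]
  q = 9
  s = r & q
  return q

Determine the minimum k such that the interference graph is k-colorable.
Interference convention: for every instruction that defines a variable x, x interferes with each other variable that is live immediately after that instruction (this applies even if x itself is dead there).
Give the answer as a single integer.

def/use:
  L0 def {r,s,t} use ∅
  L1 def {h} use {t}
  L2 def {n,r,t} use {r}
  L3 def {h,r,t} use {t}
  L4 def {s,t} use ∅
  L5 def {r,t} use ∅
  L6 def {q,s} use {r}

Backward fixpoint:
  L0 li=∅ lo={r,t}
  L1 li={r,t} lo={r,t}
  L2 li={r} lo={r}
  L3 li={t} lo={r}
  L4 li={r} lo={r}
  L5 li=∅ lo={r}
  L6 li={r} lo=∅

Conflict graph:
  h↔{r,t}
  n↔{r}
  q↔{r,s}
  r↔{h,n,q,s,t}
  s↔{q,r,t}
  t↔{h,r,s}

Chromatic number:
  lower bound: {h,r,t} mutually conflict ⇒ χ ≥ 3
  3-colouring: r0={r}  r1={h,n,s}  r2={q,t}
  χ = 3

Answer: 3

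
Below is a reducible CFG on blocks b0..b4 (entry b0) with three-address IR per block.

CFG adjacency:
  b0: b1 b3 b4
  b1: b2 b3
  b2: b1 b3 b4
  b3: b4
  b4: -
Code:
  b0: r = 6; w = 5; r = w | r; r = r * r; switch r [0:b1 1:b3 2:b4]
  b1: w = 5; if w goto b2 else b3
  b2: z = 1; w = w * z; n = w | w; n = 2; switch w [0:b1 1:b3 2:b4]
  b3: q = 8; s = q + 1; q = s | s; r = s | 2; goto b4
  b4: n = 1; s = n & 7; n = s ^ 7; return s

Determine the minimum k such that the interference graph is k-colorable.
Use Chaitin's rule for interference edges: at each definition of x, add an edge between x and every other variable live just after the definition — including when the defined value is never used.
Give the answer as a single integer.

def/use:
  b0: def={r,w} ue=∅
  b1: def={w} ue=∅
  b2: def={n,w,z} ue={w}
  b3: def={q,r,s} ue=∅
  b4: def={n,s} ue=∅

Liveness:
  b0 li=∅ lo=∅
  b1 li=∅ lo={w}
  b2 li={w} lo=∅
  b3 li=∅ lo=∅
  b4 li=∅ lo=∅

Interfere edges:
  n: {s,w}
  q: {s}
  r: {w}
  s: {n,q}
  w: {n,r,z}
  z: {w}

Registers:
  lower bound: {n,s} mutually conflict ⇒ χ ≥ 2
  assign n→r1 q→r1 r→r1 s→r0 w→r0 z→r1 — no edge inside a register ⇒ χ ≤ 2
  χ = 2

Answer: 2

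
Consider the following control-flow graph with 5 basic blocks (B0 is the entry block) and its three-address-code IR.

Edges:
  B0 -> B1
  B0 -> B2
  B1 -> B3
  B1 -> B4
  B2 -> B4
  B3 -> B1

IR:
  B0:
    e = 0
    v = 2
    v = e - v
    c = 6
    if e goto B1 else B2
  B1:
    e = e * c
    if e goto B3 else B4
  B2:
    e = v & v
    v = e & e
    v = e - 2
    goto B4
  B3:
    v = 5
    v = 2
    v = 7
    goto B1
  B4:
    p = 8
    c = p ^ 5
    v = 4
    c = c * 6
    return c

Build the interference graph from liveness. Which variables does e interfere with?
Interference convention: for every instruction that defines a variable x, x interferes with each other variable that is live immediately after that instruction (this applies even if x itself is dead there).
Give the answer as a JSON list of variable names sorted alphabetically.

def/use:
  B0: {c,e,v} / ∅
  B1: {e} / {c,e}
  B2: {e,v} / {v}
  B3: {v} / ∅
  B4: {c,p,v} / ∅

Backward fixpoint:
  live B0: ∅→{c,e,v}
  live B1: {c,e}→{c,e}
  live B2: {v}→∅
  live B3: {c,e}→{c,e}
  live B4: ∅→∅

Interference:
  c: {e,v}
  e: {c,v}
  p: ∅
  v: {c,e}

N(e) = ["c", "v"]

Answer: ["c", "v"]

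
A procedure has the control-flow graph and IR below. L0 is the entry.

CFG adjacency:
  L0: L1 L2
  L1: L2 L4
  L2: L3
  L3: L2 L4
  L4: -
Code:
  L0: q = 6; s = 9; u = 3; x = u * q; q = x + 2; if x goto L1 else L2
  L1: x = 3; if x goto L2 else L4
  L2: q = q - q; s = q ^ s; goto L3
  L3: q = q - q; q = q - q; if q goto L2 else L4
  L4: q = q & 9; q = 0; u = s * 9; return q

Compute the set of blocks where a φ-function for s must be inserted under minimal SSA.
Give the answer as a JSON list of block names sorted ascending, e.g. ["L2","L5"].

idom tree: L1←L0 L2←L0 L3←L2 L4←L0
Join-block Dom:
  L2: preds {L0,L1,L3}: {L0} ∩ {L0,L1} ∩ {L0,L2,L3} = {L0}; idom=L0
  L4: preds {L1,L3}: {L0,L1} ∩ {L0,L2,L3} = {L0}; idom=L0

DF walk-up:
  L2←L0: walk · to L0
  L2←L1: walk L1 to L0
  L2←L3: walk L3→L2 to L0
  L4←L1: walk L1 to L0
  L4←L3: walk L3→L2 to L0
  DF(L0)=∅
  DF(L1)={L2,L4}
  DF(L2)={L2,L4}
  DF(L3)={L2,L4}
  DF(L4)=∅

φ for s: defs {L0,L2}
  DF⁺ = {L2,L4}

Answer: ["L2", "L4"]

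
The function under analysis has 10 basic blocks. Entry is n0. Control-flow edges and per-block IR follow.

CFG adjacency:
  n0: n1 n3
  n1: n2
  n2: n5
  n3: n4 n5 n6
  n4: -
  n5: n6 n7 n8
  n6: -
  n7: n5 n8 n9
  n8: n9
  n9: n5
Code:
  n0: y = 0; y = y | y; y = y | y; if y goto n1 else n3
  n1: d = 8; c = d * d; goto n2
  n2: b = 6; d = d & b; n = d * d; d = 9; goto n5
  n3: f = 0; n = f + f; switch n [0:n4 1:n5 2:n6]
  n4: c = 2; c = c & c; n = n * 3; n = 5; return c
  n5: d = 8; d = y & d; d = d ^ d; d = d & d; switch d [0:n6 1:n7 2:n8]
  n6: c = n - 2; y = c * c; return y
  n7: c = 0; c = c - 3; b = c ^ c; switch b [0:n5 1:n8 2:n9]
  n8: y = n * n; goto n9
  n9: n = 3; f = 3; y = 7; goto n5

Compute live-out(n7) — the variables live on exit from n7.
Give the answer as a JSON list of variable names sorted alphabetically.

Answer: ["n", "y"]

Analysis:
Per-block:
  n0: def={y} ue=∅
  n1: def={c,d} ue=∅
  n2: def={b,d,n} ue={d}
  n3: def={f,n} ue=∅
  n4: def={c,n} ue={n}
  n5: def={d} ue={y}
  n6: def={c,y} ue={n}
  n7: def={b,c} ue=∅
  n8: def={y} ue={n}
  n9: def={f,n,y} ue=∅

Live sets:
  n0: in=∅ out={y}
  n1: in={y} out={d,y}
  n2: in={d,y} out={n,y}
  n3: in={y} out={n,y}
  n4: in={n} out=∅
  n5: in={n,y} out={n,y}
  n6: in={n} out=∅
  n7: in={n,y} out={n,y}
  n8: in={n} out=∅
  n9: in=∅ out={n,y}

live-out(n7) = ["n", "y"]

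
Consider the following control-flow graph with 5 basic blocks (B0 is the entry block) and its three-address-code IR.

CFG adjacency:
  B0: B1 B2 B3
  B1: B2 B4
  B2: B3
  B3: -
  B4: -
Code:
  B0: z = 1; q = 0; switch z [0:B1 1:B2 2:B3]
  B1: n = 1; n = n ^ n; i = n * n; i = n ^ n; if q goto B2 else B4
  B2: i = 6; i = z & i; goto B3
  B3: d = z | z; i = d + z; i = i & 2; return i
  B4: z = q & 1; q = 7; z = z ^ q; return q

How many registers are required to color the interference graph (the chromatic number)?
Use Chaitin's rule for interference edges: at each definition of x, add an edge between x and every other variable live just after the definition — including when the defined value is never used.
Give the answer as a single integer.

Answer: 4

Working:
Block summaries:
  B0 def {q,z} use ∅
  B1 def {i,n} use {q}
  B2 def {i} use {z}
  B3 def {d,i} use {z}
  B4 def {q,z} use {q}

Liveness:
  live B0: ∅→{q,z}
  live B1: {q,z}→{q,z}
  live B2: {z}→{z}
  live B3: {z}→∅
  live B4: {q}→∅

Interfere edges:
  d↔{z}
  i↔{n,q,z}
  n↔{i,q,z}
  q↔{i,n,z}
  z↔{d,i,n,q}

Registers:
  lower bound: {i,n,q,z} mutually conflict ⇒ χ ≥ 4
  assign d→R1 i→R1 n→R2 q→R3 z→R0 — no edge inside a register ⇒ χ ≤ 4
  χ = 4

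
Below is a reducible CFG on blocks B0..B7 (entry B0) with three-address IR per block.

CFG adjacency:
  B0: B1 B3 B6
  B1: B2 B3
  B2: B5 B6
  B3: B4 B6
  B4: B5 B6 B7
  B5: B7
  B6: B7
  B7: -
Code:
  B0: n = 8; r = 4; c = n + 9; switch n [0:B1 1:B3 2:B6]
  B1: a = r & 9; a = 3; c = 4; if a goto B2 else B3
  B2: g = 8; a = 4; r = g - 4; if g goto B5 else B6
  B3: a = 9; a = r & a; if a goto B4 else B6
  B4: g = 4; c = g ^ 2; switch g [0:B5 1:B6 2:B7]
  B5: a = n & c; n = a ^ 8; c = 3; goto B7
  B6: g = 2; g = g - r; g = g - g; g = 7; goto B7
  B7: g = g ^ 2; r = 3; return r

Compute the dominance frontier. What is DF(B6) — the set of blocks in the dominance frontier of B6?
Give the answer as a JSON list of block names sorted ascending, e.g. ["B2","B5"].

Answer: ["B7"]

Working:
idom tree: B1←B0 B2←B1 B3←B0 B4←B3 B5←B0 B6←B0 B7←B0
Dom∩ at merges:
  B3: preds {B0,B1}: {B0} ∩ {B0,B1} = {B0}; idom=B0
  B5: preds {B2,B4}: {B0,B1,B2} ∩ {B0,B3,B4} = {B0}; idom=B0
  B6: preds {B0,B2,B3,B4}: {B0} ∩ {B0,B1,B2} ∩ {B0,B3} ∩ {B0,B3,B4} = {B0}; idom=B0
  B7: preds {B4,B5,B6}: {B0,B3,B4} ∩ {B0,B5} ∩ {B0,B6} = {B0}; idom=B0

DF walk-up:
  B3←B0: walk · to B0
  B3←B1: walk B1 to B0
  B5←B2: walk B2→B1 to B0
  B5←B4: walk B4→B3 to B0
  B6←B0: walk · to B0
  B6←B2: walk B2→B1 to B0
  B6←B3: walk B3 to B0
  B6←B4: walk B4→B3 to B0
  B7←B4: walk B4→B3 to B0
  B7←B5: walk B5 to B0
  B7←B6: walk B6 to B0
  B0 → ∅
  B1 → {B3,B5,B6}
  B2 → {B5,B6}
  B3 → {B5,B6,B7}
  B4 → {B5,B6,B7}
  B5 → {B7}
  B6 → {B7}
  B7 → ∅

DF(B6) = ["B7"]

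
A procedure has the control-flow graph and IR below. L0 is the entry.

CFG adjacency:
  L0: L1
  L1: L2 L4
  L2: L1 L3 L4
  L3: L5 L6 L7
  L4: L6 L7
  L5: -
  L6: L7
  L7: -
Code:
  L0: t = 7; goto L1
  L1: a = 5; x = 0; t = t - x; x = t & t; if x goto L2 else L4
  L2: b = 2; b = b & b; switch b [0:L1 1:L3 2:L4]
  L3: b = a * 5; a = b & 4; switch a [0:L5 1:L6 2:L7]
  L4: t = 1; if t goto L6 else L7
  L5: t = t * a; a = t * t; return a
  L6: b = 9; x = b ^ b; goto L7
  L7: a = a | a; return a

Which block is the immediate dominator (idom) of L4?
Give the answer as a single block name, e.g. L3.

Answer: L1

Analysis:
idom tree: L1←L0 L2←L1 L3←L2 L4←L1 L5←L3 L6←L1 L7←L1
Join-block Dom:
  L1: preds {L0,L2}: {L0} ∩ {L0,L1,L2} = {L0}; idom=L0
  L4: preds {L1,L2}: {L0,L1} ∩ {L0,L1,L2} = {L0,L1}; idom=L1
  L6: preds {L3,L4}: {L0,L1,L2,L3} ∩ {L0,L1,L4} = {L0,L1}; idom=L1
  L7: preds {L3,L4,L6}: {L0,L1,L2,L3} ∩ {L0,L1,L4} ∩ {L0,L1,L6} = {L0,L1}; idom=L1

idom(L4) = L1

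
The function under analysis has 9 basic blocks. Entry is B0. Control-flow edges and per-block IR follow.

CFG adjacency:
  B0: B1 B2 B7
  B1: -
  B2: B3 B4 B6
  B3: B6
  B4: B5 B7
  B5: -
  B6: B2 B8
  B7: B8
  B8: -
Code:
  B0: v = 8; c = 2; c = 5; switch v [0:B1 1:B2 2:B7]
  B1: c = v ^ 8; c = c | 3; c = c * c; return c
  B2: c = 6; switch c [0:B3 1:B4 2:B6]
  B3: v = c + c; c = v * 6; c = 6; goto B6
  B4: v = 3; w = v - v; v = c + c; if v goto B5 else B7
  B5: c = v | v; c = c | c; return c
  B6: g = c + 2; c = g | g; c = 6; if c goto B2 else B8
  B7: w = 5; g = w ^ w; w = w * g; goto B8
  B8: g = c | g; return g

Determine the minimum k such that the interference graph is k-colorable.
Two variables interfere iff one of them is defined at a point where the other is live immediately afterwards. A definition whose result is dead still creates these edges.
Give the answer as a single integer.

Answer: 3

Derivation:
def/use:
  B0: {c,v} / ∅
  B1: {c} / {v}
  B2: {c} / ∅
  B3: {c,v} / {c}
  B4: {v,w} / {c}
  B5: {c} / {v}
  B6: {c,g} / {c}
  B7: {g,w} / ∅
  B8: {g} / {c,g}

Backward fixpoint:
  B0: in=∅ out={c,v}
  B1: in={v} out=∅
  B2: in=∅ out={c}
  B3: in={c} out={c}
  B4: in={c} out={c,v}
  B5: in={v} out=∅
  B6: in={c} out={c,g}
  B7: in={c} out={c,g}
  B8: in={c,g} out=∅

Interfere edges:
  c: {g,v,w}
  g: {c,w}
  v: {c}
  w: {c,g}

Registers:
  {c,g,w} pairwise interfere (3-clique) ⇒ χ ≥ 3
  assign c→R0 g→R1 v→R1 w→R2 — no edge inside a register ⇒ χ ≤ 3
  χ = 3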